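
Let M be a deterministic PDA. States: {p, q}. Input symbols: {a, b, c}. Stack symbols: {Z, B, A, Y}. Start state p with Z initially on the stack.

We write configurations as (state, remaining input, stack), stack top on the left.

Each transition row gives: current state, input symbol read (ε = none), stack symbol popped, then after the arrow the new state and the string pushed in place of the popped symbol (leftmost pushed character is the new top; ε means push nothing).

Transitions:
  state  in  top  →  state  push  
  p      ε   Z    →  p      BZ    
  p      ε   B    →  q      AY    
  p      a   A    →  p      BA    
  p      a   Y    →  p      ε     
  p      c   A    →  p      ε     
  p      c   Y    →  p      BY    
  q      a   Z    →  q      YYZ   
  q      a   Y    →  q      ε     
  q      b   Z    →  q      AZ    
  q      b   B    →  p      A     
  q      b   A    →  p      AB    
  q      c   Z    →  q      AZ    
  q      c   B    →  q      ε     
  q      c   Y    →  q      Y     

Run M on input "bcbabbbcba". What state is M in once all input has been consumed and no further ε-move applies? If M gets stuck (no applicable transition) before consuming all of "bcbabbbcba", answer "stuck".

(p, bcbabbbcba, Z)
  ε-move, top Z: go to p, push BZ → (p, bcbabbbcba, BZ)
  ε-move, top B: go to q, push AY → (q, bcbabbbcba, AYZ)
  read b, top A: go to p, push AB → (p, cbabbbcba, ABYZ)
  read c, top A: go to p, push ε → (p, babbbcba, BYZ)
  ε-move, top B: go to q, push AY → (q, babbbcba, AYYZ)
  read b, top A: go to p, push AB → (p, abbbcba, ABYYZ)
  read a, top A: go to p, push BA → (p, bbbcba, BABYYZ)
  ε-move, top B: go to q, push AY → (q, bbbcba, AYABYYZ)
  read b, top A: go to p, push AB → (p, bbcba, ABYABYYZ)
No transition for (p, b, top A); M blocks with input bbcba remaining.

stuck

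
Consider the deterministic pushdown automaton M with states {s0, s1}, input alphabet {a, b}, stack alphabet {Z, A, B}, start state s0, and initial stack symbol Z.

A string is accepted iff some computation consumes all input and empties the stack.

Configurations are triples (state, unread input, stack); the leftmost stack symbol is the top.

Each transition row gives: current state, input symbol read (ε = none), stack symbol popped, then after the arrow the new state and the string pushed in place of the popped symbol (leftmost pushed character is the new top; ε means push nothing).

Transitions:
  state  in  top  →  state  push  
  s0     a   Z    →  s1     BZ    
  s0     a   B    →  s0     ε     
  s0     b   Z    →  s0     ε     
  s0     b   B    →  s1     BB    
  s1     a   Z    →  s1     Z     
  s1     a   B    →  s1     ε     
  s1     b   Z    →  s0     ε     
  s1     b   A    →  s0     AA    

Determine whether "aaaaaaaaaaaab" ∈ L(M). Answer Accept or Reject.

(s0, aaaaaaaaaaaab, Z) ⊢ (s1, aaaaaaaaaaab, BZ) ⊢ (s1, aaaaaaaaaab, Z) ⊢ (s1, aaaaaaaaab, Z) ⊢ (s1, aaaaaaaab, Z) ⊢ (s1, aaaaaaab, Z) ⊢ (s1, aaaaaab, Z) ⊢ (s1, aaaaab, Z) ⊢ (s1, aaaab, Z) ⊢ (s1, aaab, Z) ⊢ (s1, aab, Z) ⊢ (s1, ab, Z) ⊢ (s1, b, Z) ⊢ (s0, ε, ε)
All input consumed and the stack is empty.

Accept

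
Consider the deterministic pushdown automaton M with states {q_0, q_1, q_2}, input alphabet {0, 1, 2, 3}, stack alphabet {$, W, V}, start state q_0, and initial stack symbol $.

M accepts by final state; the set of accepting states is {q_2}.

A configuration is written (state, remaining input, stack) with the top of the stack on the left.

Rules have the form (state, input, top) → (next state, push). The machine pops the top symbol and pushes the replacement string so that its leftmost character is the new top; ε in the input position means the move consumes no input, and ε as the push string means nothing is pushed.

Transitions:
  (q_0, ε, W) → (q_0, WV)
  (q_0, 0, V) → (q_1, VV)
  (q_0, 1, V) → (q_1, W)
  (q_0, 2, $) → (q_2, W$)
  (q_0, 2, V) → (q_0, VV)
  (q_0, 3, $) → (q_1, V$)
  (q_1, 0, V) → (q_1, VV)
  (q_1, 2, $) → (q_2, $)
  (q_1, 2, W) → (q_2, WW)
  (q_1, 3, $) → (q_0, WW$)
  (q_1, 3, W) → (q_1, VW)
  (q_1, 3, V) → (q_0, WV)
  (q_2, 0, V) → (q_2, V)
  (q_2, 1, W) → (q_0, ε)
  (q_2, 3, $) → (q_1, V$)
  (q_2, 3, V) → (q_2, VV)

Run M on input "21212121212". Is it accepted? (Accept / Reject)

Accept

(q_0, 21212121212, $)
  read 2, top $: go to q_2, push W$ → (q_2, 1212121212, W$)
  read 1, top W: go to q_0, push ε → (q_0, 212121212, $)
  read 2, top $: go to q_2, push W$ → (q_2, 12121212, W$)
  read 1, top W: go to q_0, push ε → (q_0, 2121212, $)
  read 2, top $: go to q_2, push W$ → (q_2, 121212, W$)
  read 1, top W: go to q_0, push ε → (q_0, 21212, $)
  read 2, top $: go to q_2, push W$ → (q_2, 1212, W$)
  read 1, top W: go to q_0, push ε → (q_0, 212, $)
  read 2, top $: go to q_2, push W$ → (q_2, 12, W$)
  read 1, top W: go to q_0, push ε → (q_0, 2, $)
  read 2, top $: go to q_2, push W$ → (q_2, ε, W$)
All input consumed; state q_2 ∈ F.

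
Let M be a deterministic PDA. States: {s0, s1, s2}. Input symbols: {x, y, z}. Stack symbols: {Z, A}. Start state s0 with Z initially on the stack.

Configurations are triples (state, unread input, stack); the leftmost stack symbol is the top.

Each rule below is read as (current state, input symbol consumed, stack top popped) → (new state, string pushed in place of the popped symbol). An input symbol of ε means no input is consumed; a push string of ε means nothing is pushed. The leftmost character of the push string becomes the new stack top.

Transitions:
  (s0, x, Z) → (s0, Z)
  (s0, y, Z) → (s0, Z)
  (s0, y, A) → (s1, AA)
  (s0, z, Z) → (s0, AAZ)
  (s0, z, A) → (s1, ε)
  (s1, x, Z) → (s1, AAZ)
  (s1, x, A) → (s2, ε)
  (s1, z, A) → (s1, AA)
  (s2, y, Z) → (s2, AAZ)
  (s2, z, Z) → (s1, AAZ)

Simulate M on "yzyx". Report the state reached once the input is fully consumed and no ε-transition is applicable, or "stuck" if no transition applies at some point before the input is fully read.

s2

(s0, yzyx, Z) ⊢ (s0, zyx, Z) ⊢ (s0, yx, AAZ) ⊢ (s1, x, AAAZ) ⊢ (s2, ε, AAZ)
All input consumed; M is in state s2.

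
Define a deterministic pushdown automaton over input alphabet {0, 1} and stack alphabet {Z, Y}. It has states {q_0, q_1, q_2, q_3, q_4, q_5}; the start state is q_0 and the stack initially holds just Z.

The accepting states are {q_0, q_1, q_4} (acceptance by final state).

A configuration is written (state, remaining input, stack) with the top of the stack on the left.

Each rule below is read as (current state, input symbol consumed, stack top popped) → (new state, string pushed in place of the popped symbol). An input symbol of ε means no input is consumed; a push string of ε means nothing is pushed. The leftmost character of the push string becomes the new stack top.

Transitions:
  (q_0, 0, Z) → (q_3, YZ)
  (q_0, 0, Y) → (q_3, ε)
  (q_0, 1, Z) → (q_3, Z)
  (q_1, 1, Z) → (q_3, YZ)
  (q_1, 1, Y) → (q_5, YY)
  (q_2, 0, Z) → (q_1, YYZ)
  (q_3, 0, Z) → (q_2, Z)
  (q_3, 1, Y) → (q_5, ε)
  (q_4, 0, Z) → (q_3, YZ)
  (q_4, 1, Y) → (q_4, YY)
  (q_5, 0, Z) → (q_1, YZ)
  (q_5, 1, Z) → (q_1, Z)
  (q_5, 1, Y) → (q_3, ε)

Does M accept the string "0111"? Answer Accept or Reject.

Reject

(q_0, 0111, Z)
  read 0, top Z: go to q_3, push YZ → (q_3, 111, YZ)
  read 1, top Y: go to q_5, push ε → (q_5, 11, Z)
  read 1, top Z: go to q_1, push Z → (q_1, 1, Z)
  read 1, top Z: go to q_3, push YZ → (q_3, ε, YZ)
All input consumed; state q_3 ∉ F and no further ε-move applies.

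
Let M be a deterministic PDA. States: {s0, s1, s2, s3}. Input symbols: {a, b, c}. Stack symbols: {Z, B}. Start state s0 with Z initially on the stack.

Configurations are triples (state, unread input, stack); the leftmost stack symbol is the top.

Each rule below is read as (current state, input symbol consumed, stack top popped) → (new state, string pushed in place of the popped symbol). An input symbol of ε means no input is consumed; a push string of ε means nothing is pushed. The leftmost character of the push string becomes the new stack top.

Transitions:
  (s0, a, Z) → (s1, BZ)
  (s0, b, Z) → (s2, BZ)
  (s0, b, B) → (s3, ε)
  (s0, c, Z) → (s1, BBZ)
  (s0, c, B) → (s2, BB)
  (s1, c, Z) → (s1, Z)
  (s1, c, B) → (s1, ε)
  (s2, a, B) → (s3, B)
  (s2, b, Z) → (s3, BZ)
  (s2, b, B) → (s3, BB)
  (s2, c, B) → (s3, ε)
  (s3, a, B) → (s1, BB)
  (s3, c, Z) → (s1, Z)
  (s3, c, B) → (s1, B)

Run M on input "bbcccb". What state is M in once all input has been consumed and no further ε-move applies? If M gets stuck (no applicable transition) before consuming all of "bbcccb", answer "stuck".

(s0, bbcccb, Z) ⊢ (s2, bcccb, BZ) ⊢ (s3, cccb, BBZ) ⊢ (s1, ccb, BBZ) ⊢ (s1, cb, BZ) ⊢ (s1, b, Z)
No transition for (s1, b, top Z); M blocks with input b remaining.

stuck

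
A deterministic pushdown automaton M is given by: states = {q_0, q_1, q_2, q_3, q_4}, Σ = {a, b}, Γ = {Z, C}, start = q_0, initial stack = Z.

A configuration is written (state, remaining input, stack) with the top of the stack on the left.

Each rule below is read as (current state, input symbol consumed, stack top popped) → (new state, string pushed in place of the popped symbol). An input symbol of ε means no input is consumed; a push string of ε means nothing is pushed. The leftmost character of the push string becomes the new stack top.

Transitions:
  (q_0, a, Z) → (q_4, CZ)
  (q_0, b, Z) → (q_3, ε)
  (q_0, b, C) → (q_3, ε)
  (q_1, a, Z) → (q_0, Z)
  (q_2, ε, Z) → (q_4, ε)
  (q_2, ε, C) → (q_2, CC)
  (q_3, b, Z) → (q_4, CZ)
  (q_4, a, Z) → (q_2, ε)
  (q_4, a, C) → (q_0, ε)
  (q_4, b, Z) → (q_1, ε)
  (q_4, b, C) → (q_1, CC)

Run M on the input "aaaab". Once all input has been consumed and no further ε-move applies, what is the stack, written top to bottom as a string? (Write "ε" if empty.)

(q_0, aaaab, Z)
  read a, top Z: go to q_4, push CZ → (q_4, aaab, CZ)
  read a, top C: go to q_0, push ε → (q_0, aab, Z)
  read a, top Z: go to q_4, push CZ → (q_4, ab, CZ)
  read a, top C: go to q_0, push ε → (q_0, b, Z)
  read b, top Z: go to q_3, push ε → (q_3, ε, ε)
All input consumed in state q_3 with stack ε.

ε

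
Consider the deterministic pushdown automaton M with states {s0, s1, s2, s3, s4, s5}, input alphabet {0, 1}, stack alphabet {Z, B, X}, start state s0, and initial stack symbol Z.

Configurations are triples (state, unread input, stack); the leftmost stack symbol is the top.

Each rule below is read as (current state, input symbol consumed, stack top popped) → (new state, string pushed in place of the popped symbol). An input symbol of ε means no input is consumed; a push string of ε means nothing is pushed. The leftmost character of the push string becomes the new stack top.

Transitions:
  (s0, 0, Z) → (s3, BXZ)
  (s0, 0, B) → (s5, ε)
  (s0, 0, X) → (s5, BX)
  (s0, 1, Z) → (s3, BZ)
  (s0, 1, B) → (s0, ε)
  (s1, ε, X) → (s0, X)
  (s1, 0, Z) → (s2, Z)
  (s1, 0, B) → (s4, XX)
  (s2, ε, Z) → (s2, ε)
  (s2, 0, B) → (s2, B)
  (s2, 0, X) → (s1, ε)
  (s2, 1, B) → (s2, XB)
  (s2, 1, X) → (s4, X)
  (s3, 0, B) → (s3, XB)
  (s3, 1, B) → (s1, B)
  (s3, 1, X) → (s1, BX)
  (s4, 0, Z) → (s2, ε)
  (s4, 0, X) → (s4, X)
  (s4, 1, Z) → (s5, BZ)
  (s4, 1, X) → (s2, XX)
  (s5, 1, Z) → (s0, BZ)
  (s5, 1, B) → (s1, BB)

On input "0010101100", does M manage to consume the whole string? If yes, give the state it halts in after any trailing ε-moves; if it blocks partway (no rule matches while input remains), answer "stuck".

(s0, 0010101100, Z)
  read 0, top Z: go to s3, push BXZ → (s3, 010101100, BXZ)
  read 0, top B: go to s3, push XB → (s3, 10101100, XBXZ)
  read 1, top X: go to s1, push BX → (s1, 0101100, BXBXZ)
  read 0, top B: go to s4, push XX → (s4, 101100, XXXBXZ)
  read 1, top X: go to s2, push XX → (s2, 01100, XXXXBXZ)
  read 0, top X: go to s1, push ε → (s1, 1100, XXXBXZ)
  ε-move, top X: go to s0, push X → (s0, 1100, XXXBXZ)
No transition for (s0, 1, top X); M blocks with input 1100 remaining.

stuck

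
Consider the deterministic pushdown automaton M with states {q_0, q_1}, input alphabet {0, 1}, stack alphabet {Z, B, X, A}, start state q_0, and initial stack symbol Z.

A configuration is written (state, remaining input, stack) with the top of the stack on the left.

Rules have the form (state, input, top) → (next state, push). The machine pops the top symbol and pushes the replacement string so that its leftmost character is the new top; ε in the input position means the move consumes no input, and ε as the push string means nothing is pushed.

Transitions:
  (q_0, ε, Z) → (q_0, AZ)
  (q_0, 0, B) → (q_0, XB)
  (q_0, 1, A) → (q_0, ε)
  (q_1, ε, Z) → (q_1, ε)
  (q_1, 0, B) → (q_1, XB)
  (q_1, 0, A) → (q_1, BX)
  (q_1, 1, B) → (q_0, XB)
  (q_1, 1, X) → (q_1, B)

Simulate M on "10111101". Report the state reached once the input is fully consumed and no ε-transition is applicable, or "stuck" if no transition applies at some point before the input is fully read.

(q_0, 10111101, Z) ⊢ (q_0, 10111101, AZ) ⊢ (q_0, 0111101, Z) ⊢ (q_0, 0111101, AZ)
No transition for (q_0, 0, top A); M blocks with input 0111101 remaining.

stuck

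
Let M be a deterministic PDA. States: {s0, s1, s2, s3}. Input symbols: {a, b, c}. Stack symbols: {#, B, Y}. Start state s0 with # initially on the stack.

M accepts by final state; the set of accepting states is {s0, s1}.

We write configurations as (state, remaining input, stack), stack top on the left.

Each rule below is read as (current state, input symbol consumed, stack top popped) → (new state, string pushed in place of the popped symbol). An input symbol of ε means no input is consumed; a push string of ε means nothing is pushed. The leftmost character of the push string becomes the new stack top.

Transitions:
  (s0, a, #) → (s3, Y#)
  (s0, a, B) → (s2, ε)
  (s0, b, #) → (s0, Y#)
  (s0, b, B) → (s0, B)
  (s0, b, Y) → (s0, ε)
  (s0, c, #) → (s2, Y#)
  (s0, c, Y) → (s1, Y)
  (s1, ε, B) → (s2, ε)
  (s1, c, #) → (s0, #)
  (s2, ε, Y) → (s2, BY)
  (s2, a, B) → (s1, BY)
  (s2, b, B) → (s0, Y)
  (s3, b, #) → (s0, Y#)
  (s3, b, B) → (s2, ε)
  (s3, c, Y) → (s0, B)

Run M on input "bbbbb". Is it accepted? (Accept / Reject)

Accept

(s0, bbbbb, #)
  read b, top #: go to s0, push Y# → (s0, bbbb, Y#)
  read b, top Y: go to s0, push ε → (s0, bbb, #)
  read b, top #: go to s0, push Y# → (s0, bb, Y#)
  read b, top Y: go to s0, push ε → (s0, b, #)
  read b, top #: go to s0, push Y# → (s0, ε, Y#)
All input consumed; state s0 ∈ F.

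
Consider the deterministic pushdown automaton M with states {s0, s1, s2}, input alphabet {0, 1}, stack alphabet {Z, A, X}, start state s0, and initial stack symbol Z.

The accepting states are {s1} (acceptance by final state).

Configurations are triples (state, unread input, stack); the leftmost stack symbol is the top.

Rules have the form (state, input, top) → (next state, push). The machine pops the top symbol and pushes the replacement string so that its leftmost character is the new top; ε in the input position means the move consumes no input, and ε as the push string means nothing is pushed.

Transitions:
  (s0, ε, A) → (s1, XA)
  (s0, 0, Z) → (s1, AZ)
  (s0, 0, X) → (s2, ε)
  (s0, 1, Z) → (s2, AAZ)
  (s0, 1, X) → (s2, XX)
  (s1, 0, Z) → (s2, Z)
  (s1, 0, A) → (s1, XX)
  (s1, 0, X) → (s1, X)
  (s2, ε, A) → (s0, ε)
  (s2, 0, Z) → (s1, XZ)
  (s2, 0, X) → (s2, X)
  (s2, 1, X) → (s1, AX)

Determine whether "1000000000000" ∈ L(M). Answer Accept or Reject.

Accept

(s0, 1000000000000, Z) ⊢ (s2, 000000000000, AAZ) ⊢ (s0, 000000000000, AZ) ⊢ (s1, 000000000000, XAZ) ⊢ (s1, 00000000000, XAZ) ⊢ (s1, 0000000000, XAZ) ⊢ (s1, 000000000, XAZ) ⊢ (s1, 00000000, XAZ) ⊢ (s1, 0000000, XAZ) ⊢ (s1, 000000, XAZ) ⊢ (s1, 00000, XAZ) ⊢ (s1, 0000, XAZ) ⊢ (s1, 000, XAZ) ⊢ (s1, 00, XAZ) ⊢ (s1, 0, XAZ) ⊢ (s1, ε, XAZ)
All input consumed; state s1 ∈ F.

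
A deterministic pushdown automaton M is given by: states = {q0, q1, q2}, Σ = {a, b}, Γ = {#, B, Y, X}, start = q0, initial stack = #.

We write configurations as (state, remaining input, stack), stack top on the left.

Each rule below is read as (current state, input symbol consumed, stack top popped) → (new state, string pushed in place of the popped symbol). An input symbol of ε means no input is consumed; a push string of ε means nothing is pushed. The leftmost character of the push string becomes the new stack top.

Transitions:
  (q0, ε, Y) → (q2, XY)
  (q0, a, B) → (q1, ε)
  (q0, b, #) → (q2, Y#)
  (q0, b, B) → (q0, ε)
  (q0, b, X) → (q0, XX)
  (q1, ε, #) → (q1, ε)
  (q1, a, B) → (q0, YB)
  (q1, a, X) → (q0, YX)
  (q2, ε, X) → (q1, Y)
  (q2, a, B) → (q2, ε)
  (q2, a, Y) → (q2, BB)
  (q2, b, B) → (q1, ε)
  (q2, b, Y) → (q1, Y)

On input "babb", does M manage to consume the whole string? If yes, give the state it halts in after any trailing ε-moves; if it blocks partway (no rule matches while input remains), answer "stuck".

(q0, babb, #) ⊢ (q2, abb, Y#) ⊢ (q2, bb, BB#) ⊢ (q1, b, B#)
No transition for (q1, b, top B); M blocks with input b remaining.

stuck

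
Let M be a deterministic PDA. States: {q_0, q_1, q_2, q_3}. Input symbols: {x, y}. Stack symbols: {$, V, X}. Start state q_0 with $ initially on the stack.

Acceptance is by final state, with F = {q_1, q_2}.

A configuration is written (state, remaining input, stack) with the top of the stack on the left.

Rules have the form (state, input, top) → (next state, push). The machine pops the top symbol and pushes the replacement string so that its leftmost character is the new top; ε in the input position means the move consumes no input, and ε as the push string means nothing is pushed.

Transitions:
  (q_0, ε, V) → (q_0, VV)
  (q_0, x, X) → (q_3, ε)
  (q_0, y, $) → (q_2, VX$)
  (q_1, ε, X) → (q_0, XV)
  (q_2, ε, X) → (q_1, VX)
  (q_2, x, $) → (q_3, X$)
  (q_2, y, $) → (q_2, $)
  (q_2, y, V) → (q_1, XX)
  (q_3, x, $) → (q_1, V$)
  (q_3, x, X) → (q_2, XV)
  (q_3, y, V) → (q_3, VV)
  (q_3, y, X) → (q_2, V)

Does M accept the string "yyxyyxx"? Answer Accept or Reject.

Reject

(q_0, yyxyyxx, $)
  read y, top $: go to q_2, push VX$ → (q_2, yxyyxx, VX$)
  read y, top V: go to q_1, push XX → (q_1, xyyxx, XXX$)
  ε-move, top X: go to q_0, push XV → (q_0, xyyxx, XVXX$)
  read x, top X: go to q_3, push ε → (q_3, yyxx, VXX$)
  read y, top V: go to q_3, push VV → (q_3, yxx, VVXX$)
  read y, top V: go to q_3, push VV → (q_3, xx, VVVXX$)
No transition applies at (q_3, xx, VVVXX$); input not fully consumed.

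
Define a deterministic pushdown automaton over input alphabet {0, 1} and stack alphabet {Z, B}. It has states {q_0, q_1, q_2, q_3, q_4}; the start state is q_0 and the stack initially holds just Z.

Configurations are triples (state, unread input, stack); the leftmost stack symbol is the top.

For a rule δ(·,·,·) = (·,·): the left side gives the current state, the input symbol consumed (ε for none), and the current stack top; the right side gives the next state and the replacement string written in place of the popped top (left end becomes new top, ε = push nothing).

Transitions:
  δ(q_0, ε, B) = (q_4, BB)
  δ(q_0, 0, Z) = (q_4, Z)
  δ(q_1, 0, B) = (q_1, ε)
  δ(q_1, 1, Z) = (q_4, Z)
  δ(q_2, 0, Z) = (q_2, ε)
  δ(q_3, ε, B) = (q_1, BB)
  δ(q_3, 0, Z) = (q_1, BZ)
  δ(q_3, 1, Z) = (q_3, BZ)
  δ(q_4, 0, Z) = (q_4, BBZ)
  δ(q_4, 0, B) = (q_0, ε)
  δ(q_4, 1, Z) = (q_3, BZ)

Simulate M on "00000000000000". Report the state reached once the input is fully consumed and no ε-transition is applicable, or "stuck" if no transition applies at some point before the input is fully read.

(q_0, 00000000000000, Z)
  read 0, top Z: go to q_4, push Z → (q_4, 0000000000000, Z)
  read 0, top Z: go to q_4, push BBZ → (q_4, 000000000000, BBZ)
  read 0, top B: go to q_0, push ε → (q_0, 00000000000, BZ)
  ε-move, top B: go to q_4, push BB → (q_4, 00000000000, BBZ)
  read 0, top B: go to q_0, push ε → (q_0, 0000000000, BZ)
  ε-move, top B: go to q_4, push BB → (q_4, 0000000000, BBZ)
  read 0, top B: go to q_0, push ε → (q_0, 000000000, BZ)
  ε-move, top B: go to q_4, push BB → (q_4, 000000000, BBZ)
  read 0, top B: go to q_0, push ε → (q_0, 00000000, BZ)
  ε-move, top B: go to q_4, push BB → (q_4, 00000000, BBZ)
  read 0, top B: go to q_0, push ε → (q_0, 0000000, BZ)
  ε-move, top B: go to q_4, push BB → (q_4, 0000000, BBZ)
  read 0, top B: go to q_0, push ε → (q_0, 000000, BZ)
  ε-move, top B: go to q_4, push BB → (q_4, 000000, BBZ)
  read 0, top B: go to q_0, push ε → (q_0, 00000, BZ)
  ε-move, top B: go to q_4, push BB → (q_4, 00000, BBZ)
  read 0, top B: go to q_0, push ε → (q_0, 0000, BZ)
  ε-move, top B: go to q_4, push BB → (q_4, 0000, BBZ)
  read 0, top B: go to q_0, push ε → (q_0, 000, BZ)
  ε-move, top B: go to q_4, push BB → (q_4, 000, BBZ)
  read 0, top B: go to q_0, push ε → (q_0, 00, BZ)
  ε-move, top B: go to q_4, push BB → (q_4, 00, BBZ)
  read 0, top B: go to q_0, push ε → (q_0, 0, BZ)
  ε-move, top B: go to q_4, push BB → (q_4, 0, BBZ)
  read 0, top B: go to q_0, push ε → (q_0, ε, BZ)
  ε-move, top B: go to q_4, push BB → (q_4, ε, BBZ)
All input consumed; M is in state q_4.

q_4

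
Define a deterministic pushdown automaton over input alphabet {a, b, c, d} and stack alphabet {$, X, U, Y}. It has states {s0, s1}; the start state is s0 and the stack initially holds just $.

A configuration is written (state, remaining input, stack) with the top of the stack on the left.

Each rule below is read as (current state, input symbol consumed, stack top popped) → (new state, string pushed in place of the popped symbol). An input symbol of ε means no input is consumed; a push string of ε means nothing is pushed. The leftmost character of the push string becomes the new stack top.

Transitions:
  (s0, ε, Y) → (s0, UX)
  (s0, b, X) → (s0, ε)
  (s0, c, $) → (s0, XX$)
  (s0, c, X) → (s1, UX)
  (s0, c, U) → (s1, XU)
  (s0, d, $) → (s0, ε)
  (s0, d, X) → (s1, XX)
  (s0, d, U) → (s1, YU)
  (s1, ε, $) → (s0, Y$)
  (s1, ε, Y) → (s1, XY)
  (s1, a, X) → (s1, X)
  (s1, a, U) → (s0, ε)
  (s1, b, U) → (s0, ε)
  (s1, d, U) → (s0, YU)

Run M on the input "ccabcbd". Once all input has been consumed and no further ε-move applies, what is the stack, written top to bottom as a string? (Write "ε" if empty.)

(s0, ccabcbd, $)
  read c, top $: go to s0, push XX$ → (s0, cabcbd, XX$)
  read c, top X: go to s1, push UX → (s1, abcbd, UXX$)
  read a, top U: go to s0, push ε → (s0, bcbd, XX$)
  read b, top X: go to s0, push ε → (s0, cbd, X$)
  read c, top X: go to s1, push UX → (s1, bd, UX$)
  read b, top U: go to s0, push ε → (s0, d, X$)
  read d, top X: go to s1, push XX → (s1, ε, XX$)
All input consumed in state s1 with stack XX$.

XX$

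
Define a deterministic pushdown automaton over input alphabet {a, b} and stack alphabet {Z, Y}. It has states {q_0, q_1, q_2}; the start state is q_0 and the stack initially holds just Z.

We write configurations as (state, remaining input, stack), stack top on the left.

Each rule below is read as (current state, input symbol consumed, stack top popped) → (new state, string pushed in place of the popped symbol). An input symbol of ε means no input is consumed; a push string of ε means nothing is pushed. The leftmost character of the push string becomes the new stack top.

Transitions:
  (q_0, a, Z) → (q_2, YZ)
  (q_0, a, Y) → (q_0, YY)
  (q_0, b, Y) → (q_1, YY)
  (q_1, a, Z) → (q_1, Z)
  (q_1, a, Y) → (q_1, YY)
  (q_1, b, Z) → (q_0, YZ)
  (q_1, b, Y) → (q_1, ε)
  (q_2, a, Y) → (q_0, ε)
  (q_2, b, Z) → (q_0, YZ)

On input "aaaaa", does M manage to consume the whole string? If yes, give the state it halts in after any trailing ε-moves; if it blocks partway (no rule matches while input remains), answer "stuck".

(q_0, aaaaa, Z) ⊢ (q_2, aaaa, YZ) ⊢ (q_0, aaa, Z) ⊢ (q_2, aa, YZ) ⊢ (q_0, a, Z) ⊢ (q_2, ε, YZ)
All input consumed; M is in state q_2.

q_2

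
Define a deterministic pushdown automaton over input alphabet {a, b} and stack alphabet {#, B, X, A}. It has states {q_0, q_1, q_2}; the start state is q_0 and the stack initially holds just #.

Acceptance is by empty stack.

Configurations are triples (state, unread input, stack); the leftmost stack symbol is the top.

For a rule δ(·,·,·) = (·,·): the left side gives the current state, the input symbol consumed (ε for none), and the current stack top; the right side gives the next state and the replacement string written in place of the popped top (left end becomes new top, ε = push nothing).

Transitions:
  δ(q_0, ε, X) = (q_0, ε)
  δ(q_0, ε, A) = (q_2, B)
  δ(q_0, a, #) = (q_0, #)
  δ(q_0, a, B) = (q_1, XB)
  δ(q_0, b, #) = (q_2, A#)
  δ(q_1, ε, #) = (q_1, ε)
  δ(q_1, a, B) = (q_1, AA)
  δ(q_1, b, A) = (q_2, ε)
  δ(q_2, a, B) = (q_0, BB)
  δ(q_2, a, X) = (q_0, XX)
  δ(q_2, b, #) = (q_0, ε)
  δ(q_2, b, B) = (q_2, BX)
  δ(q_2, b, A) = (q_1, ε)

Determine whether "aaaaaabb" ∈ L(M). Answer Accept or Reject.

(q_0, aaaaaabb, #)
  read a, top #: go to q_0, push # → (q_0, aaaaabb, #)
  read a, top #: go to q_0, push # → (q_0, aaaabb, #)
  read a, top #: go to q_0, push # → (q_0, aaabb, #)
  read a, top #: go to q_0, push # → (q_0, aabb, #)
  read a, top #: go to q_0, push # → (q_0, abb, #)
  read a, top #: go to q_0, push # → (q_0, bb, #)
  read b, top #: go to q_2, push A# → (q_2, b, A#)
  read b, top A: go to q_1, push ε → (q_1, ε, #)
  ε-move, top #: go to q_1, push ε → (q_1, ε, ε)
All input consumed and the stack is empty.

Accept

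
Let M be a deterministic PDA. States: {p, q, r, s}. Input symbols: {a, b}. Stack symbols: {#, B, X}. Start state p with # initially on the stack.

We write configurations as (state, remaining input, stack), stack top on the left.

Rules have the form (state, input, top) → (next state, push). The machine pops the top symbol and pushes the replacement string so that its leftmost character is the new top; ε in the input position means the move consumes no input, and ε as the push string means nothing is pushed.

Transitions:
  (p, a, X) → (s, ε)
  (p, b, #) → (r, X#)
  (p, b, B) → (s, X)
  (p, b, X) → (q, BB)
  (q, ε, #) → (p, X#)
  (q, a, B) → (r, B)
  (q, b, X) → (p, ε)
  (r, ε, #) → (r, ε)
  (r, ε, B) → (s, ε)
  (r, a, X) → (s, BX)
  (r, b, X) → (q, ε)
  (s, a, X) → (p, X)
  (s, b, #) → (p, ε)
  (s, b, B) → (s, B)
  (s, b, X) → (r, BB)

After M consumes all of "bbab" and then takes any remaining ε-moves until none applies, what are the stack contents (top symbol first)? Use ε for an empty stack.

ε

(p, bbab, #) ⊢ (r, bab, X#) ⊢ (q, ab, #) ⊢ (p, ab, X#) ⊢ (s, b, #) ⊢ (p, ε, ε)
All input consumed in state p with stack ε.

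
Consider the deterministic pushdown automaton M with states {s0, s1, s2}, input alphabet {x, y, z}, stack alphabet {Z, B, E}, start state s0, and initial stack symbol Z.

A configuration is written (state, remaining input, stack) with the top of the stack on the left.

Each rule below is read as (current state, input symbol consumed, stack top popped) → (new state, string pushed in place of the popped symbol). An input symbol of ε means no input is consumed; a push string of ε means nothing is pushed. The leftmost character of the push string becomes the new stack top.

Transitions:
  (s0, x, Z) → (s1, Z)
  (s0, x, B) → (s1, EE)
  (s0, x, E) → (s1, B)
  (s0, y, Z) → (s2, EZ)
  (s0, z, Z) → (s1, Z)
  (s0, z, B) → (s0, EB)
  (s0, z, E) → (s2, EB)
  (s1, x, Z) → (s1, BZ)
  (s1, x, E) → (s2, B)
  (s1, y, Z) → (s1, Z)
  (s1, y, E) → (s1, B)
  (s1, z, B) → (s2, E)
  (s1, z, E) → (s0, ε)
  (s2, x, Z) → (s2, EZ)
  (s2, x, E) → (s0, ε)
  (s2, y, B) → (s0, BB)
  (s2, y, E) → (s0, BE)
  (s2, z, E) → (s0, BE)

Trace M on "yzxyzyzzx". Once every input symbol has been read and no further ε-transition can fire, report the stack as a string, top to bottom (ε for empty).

BBEEEZ

(s0, yzxyzyzzx, Z)
  read y, top Z: go to s2, push EZ → (s2, zxyzyzzx, EZ)
  read z, top E: go to s0, push BE → (s0, xyzyzzx, BEZ)
  read x, top B: go to s1, push EE → (s1, yzyzzx, EEEZ)
  read y, top E: go to s1, push B → (s1, zyzzx, BEEZ)
  read z, top B: go to s2, push E → (s2, yzzx, EEEZ)
  read y, top E: go to s0, push BE → (s0, zzx, BEEEZ)
  read z, top B: go to s0, push EB → (s0, zx, EBEEEZ)
  read z, top E: go to s2, push EB → (s2, x, EBBEEEZ)
  read x, top E: go to s0, push ε → (s0, ε, BBEEEZ)
All input consumed in state s0 with stack BBEEEZ.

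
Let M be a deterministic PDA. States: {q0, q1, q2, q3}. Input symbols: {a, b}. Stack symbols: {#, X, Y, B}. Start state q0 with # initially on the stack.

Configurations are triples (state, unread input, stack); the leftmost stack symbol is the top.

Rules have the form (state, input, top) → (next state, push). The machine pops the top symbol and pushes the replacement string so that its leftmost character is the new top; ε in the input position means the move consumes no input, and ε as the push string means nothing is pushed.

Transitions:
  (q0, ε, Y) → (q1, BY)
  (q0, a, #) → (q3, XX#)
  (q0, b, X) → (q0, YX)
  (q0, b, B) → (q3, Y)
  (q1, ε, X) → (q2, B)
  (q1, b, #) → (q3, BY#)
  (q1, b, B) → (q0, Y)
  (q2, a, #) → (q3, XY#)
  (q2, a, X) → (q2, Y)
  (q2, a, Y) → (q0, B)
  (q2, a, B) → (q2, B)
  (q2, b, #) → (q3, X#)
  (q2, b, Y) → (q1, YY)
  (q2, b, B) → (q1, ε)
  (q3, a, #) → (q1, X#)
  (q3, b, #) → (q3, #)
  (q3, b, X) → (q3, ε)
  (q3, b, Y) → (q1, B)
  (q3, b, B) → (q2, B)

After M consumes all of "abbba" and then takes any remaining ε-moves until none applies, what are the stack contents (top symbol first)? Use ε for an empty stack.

B#

(q0, abbba, #)
  read a, top #: go to q3, push XX# → (q3, bbba, XX#)
  read b, top X: go to q3, push ε → (q3, bba, X#)
  read b, top X: go to q3, push ε → (q3, ba, #)
  read b, top #: go to q3, push # → (q3, a, #)
  read a, top #: go to q1, push X# → (q1, ε, X#)
  ε-move, top X: go to q2, push B → (q2, ε, B#)
All input consumed in state q2 with stack B#.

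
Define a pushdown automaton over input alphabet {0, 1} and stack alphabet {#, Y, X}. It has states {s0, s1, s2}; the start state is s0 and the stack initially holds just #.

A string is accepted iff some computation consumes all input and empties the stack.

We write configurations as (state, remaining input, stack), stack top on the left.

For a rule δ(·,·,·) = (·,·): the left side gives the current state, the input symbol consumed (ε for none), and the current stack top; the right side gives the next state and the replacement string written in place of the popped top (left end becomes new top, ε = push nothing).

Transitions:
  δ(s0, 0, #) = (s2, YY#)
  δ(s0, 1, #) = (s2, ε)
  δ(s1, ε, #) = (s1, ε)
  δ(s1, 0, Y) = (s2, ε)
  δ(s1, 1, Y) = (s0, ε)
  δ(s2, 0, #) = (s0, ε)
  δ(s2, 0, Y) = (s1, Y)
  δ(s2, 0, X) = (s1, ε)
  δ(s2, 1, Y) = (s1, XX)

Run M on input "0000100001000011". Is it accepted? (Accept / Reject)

One accepting computation: (s0, 0000100001000011, #) ⊢ (s2, 000100001000011, YY#) ⊢ (s1, 00100001000011, YY#) ⊢ (s2, 0100001000011, Y#) ⊢ (s1, 100001000011, Y#) ⊢ (s0, 00001000011, #) ⊢ (s2, 0001000011, YY#) ⊢ (s1, 001000011, YY#) ⊢ (s2, 01000011, Y#) ⊢ (s1, 1000011, Y#) ⊢ (s0, 000011, #) ⊢ (s2, 00011, YY#) ⊢ (s1, 0011, YY#) ⊢ (s2, 011, Y#) ⊢ (s1, 11, Y#) ⊢ (s0, 1, #) ⊢ (s2, ε, ε)
All input consumed and the stack is empty.

Accept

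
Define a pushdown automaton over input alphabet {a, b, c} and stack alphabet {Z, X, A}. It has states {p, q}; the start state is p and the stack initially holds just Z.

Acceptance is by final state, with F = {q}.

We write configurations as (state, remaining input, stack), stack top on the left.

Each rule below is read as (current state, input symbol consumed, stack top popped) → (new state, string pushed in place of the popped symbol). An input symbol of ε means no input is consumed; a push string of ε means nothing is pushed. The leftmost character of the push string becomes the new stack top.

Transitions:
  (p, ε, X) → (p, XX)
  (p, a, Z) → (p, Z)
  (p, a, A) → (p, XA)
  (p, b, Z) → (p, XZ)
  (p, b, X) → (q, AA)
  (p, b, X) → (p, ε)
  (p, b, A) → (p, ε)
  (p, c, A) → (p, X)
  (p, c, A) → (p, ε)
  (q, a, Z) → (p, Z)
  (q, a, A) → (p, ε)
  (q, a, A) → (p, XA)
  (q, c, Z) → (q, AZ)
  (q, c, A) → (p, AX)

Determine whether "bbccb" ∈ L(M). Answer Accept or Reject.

One accepting computation: (p, bbccb, Z) ⊢ (p, bccb, XZ) ⊢ (q, ccb, AAZ) ⊢ (p, cb, AXAZ) ⊢ (p, b, XXAZ) ⊢ (q, ε, AAXAZ)
All input consumed and state q ∈ F.

Accept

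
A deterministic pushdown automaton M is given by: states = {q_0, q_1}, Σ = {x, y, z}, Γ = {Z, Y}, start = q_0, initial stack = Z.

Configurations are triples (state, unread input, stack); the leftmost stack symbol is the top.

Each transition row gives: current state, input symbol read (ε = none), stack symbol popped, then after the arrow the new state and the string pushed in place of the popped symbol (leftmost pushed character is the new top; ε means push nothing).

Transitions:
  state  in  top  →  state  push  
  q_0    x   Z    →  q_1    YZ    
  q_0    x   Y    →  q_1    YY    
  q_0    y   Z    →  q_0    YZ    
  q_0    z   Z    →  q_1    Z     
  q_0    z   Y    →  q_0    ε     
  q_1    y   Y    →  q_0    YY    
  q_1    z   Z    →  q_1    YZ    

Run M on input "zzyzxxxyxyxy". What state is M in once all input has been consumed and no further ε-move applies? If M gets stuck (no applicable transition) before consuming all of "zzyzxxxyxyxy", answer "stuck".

(q_0, zzyzxxxyxyxy, Z) ⊢ (q_1, zyzxxxyxyxy, Z) ⊢ (q_1, yzxxxyxyxy, YZ) ⊢ (q_0, zxxxyxyxy, YYZ) ⊢ (q_0, xxxyxyxy, YZ) ⊢ (q_1, xxyxyxy, YYZ)
No transition for (q_1, x, top Y); M blocks with input xxyxyxy remaining.

stuck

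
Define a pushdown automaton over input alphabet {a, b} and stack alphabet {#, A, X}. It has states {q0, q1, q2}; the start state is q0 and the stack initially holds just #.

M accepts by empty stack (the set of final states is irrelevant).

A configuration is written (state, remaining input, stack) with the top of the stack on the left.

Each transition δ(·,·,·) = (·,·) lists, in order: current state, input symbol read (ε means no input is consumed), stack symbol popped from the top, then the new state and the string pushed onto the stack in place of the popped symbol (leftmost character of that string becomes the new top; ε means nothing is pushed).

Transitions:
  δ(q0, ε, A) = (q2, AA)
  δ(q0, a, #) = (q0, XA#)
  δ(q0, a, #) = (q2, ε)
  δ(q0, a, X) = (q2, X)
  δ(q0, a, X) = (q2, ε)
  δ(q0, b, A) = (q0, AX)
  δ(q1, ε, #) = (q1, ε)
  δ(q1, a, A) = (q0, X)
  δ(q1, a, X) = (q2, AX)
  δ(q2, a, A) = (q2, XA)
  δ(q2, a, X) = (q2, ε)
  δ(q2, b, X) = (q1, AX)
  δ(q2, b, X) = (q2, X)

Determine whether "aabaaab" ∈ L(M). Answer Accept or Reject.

No computation consumes all input and empties the stack.

Reject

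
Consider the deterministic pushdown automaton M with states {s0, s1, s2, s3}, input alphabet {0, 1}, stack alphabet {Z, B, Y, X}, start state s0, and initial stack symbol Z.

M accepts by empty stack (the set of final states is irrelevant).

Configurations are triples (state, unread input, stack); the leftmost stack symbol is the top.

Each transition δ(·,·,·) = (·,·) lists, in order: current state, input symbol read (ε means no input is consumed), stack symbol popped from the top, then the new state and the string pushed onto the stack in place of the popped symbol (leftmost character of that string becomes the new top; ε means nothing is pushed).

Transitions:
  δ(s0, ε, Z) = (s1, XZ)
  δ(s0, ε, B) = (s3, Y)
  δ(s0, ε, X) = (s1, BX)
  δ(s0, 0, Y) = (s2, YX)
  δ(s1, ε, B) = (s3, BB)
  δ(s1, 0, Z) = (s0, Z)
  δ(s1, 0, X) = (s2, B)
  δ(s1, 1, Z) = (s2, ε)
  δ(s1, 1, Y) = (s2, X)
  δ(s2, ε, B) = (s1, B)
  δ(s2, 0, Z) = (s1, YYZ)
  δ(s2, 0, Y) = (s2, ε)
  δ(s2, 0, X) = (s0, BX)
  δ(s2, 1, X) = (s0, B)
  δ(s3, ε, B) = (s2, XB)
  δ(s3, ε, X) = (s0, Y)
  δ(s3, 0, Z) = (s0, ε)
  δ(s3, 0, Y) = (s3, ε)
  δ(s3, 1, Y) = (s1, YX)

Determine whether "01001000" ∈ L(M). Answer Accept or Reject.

Reject

(s0, 01001000, Z)
  ε-move, top Z: go to s1, push XZ → (s1, 01001000, XZ)
  read 0, top X: go to s2, push B → (s2, 1001000, BZ)
  ε-move, top B: go to s1, push B → (s1, 1001000, BZ)
  ε-move, top B: go to s3, push BB → (s3, 1001000, BBZ)
  ε-move, top B: go to s2, push XB → (s2, 1001000, XBBZ)
  read 1, top X: go to s0, push B → (s0, 001000, BBBZ)
  ε-move, top B: go to s3, push Y → (s3, 001000, YBBZ)
  read 0, top Y: go to s3, push ε → (s3, 01000, BBZ)
  ε-move, top B: go to s2, push XB → (s2, 01000, XBBZ)
  read 0, top X: go to s0, push BX → (s0, 1000, BXBBZ)
  ε-move, top B: go to s3, push Y → (s3, 1000, YXBBZ)
  read 1, top Y: go to s1, push YX → (s1, 000, YXXBBZ)
No transition applies at (s1, 000, YXXBBZ); input not fully consumed.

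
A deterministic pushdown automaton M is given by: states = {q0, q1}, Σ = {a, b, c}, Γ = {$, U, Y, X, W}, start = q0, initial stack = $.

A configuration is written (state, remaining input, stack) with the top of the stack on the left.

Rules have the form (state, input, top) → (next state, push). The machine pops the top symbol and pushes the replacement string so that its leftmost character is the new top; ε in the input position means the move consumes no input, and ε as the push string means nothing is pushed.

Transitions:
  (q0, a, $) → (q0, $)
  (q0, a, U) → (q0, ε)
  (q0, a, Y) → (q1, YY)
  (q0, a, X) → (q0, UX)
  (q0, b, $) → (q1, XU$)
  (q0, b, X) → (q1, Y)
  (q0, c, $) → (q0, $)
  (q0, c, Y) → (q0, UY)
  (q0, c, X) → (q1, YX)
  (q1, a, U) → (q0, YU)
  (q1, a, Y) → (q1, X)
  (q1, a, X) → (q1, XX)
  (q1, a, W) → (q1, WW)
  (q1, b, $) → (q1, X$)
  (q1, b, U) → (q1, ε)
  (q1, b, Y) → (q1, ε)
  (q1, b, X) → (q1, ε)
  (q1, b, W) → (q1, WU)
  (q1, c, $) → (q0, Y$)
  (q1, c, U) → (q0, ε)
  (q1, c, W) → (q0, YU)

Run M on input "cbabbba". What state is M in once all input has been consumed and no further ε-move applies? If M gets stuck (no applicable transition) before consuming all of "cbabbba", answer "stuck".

stuck

(q0, cbabbba, $) ⊢ (q0, babbba, $) ⊢ (q1, abbba, XU$) ⊢ (q1, bbba, XXU$) ⊢ (q1, bba, XU$) ⊢ (q1, ba, U$) ⊢ (q1, a, $)
No transition for (q1, a, top $); M blocks with input a remaining.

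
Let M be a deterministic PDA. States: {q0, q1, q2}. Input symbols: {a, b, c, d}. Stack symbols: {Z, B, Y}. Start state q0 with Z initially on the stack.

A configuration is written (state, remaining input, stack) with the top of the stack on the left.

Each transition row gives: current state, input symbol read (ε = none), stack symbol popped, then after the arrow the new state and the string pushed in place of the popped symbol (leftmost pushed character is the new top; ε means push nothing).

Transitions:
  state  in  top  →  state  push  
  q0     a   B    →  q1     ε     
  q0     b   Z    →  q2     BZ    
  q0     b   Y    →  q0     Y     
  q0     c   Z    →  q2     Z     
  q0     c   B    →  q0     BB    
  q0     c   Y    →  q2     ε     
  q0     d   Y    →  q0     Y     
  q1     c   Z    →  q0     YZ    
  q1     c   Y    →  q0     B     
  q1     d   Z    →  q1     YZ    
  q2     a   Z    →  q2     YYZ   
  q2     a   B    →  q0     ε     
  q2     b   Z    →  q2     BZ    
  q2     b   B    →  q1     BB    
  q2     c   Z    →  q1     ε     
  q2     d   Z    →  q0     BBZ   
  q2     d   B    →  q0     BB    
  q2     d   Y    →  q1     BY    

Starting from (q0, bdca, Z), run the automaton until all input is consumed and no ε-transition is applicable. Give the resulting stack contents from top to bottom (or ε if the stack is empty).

(q0, bdca, Z) ⊢ (q2, dca, BZ) ⊢ (q0, ca, BBZ) ⊢ (q0, a, BBBZ) ⊢ (q1, ε, BBZ)
All input consumed in state q1 with stack BBZ.

BBZ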